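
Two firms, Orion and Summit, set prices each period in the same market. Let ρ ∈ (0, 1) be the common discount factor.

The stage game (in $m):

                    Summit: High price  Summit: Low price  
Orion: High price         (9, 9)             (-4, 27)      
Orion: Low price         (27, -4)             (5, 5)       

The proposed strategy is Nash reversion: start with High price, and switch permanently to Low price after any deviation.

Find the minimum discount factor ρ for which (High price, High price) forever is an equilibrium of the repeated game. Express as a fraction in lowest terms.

9/11

Cooperation forever yields 9 each period: 9/(1−ρ).
Deviating yields 27 once, then 5 forever: 27 + 5ρ/(1−ρ).
No profitable deviation requires 9/(1−ρ) ≥ 27 + 5ρ/(1−ρ).
Multiplying by (1−ρ): 9 ≥ 27(1−ρ) + 5ρ = 27 − 22ρ.
So 22ρ ≥ 18, i.e. ρ ≥ 18/22 = 9/11.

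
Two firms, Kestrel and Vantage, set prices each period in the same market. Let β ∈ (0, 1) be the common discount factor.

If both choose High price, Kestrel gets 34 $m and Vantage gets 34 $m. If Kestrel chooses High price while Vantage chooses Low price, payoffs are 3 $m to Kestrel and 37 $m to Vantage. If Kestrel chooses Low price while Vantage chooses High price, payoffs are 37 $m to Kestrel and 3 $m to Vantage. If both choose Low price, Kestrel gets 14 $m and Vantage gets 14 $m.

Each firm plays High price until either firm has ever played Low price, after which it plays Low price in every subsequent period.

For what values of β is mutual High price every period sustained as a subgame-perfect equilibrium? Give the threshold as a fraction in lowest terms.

Under grim trigger the critical discount factor is (T−C)/(T−P) with T = 37, C = 34, P = 14.
β* = (37−34)/(37−14) = 3/23.

3/23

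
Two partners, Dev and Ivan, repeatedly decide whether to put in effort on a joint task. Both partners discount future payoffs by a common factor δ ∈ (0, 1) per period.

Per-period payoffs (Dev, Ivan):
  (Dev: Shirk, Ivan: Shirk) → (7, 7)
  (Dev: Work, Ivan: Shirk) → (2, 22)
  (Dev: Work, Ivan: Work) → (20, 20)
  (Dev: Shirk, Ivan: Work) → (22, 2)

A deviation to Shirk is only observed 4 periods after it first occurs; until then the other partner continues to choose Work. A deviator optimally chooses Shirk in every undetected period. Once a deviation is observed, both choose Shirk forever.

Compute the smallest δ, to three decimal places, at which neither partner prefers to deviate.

0.604

The best deviation is to choose Shirk for all 4 undetected periods, earning 22 each, then 7 forever once detected.
Deviation value: 22(1−δ^4)/(1−δ) + 7δ^4/(1−δ); cooperation value: 20/(1−δ).
IC: 20 ≥ 22(1−δ^4) + 7δ^4 = 22 − 15δ^4.
So δ^4 ≥ 2/15, giving δ ≥ (2/15)^(1/4) ≈ 0.604.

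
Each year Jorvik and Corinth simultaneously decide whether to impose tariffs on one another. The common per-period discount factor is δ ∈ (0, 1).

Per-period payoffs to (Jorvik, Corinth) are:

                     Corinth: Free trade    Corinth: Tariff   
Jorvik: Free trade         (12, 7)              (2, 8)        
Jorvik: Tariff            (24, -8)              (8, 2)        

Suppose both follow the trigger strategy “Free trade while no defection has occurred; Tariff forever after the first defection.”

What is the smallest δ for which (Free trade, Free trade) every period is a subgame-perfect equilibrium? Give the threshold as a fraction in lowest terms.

Jorvik's threshold: (24−12)/(24−8) = 3/4.
Corinth's threshold: (8−7)/(8−2) = 1/6.
3/4 > 1/6, so Jorvik binds and δ* = 3/4.

3/4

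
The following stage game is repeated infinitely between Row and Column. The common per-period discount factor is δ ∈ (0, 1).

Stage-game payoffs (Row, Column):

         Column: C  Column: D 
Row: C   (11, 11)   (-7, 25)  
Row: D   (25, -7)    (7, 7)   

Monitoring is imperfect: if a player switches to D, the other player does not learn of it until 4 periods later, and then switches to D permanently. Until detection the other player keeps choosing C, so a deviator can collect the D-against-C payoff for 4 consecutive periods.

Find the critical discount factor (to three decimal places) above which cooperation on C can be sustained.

A deviator earns 25 for 4 periods, then 7 forever; cooperating earns 11 forever. Multiplying the IC by (1−δ):
11 ≥ 25(1−δ^4) + 7δ^4, so 18·δ^4 ≥ 14 and δ^4 ≥ 7/9.
δ ≥ (7/9)^(1/4) ≈ 0.939.

0.939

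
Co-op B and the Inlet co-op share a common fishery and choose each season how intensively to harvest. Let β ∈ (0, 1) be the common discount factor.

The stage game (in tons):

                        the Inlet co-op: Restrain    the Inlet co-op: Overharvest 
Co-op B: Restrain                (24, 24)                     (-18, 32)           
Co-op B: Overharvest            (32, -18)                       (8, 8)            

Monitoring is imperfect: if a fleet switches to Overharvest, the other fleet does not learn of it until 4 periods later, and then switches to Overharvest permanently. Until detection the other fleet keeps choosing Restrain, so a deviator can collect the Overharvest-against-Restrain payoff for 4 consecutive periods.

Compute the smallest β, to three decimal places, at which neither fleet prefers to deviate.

0.760

Deviating for the 4 undetected periods gains 32−24 = 8 per period over cooperation, then loses 24−8 = 16 per period forever once punishment starts.
Gain: 8(1 + β + … + β^3); loss: 16·β^4/(1−β).
No profitable deviation ⇔ 8(1−β^4) ≤ 16·β^4, i.e. β^4 ≥ 8/(8+16) = 1/3.
Hence β ≥ (1/3)^(1/4) ≈ 0.760.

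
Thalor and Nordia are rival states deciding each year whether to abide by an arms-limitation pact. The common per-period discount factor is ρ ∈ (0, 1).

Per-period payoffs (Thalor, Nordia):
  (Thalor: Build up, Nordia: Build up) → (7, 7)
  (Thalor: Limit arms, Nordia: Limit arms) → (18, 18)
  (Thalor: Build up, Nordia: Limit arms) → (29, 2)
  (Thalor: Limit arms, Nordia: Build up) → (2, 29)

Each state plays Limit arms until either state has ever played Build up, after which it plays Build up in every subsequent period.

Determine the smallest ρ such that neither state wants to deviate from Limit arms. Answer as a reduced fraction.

One-period gain from deviating is 29 − 18 = 11. The loss is 18 − 7 = 11 in every subsequent period, with present value 11·ρ/(1−ρ).
Deviation is unprofitable when 11·ρ/(1−ρ) ≥ 11, i.e. ρ/(1−ρ) ≥ 1.
Equivalently ρ ≥ 11/(11+11) = 1/2.

1/2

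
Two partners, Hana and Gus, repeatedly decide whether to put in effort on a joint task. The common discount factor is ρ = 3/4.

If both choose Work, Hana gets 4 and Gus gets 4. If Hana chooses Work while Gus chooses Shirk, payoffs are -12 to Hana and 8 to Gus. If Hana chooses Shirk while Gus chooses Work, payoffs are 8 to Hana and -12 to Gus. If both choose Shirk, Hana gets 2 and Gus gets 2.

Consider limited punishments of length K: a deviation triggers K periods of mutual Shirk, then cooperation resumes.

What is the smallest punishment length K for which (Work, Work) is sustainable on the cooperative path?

4

IC: ρ(1−ρ^K)/(1−ρ) ≥ (8−4)/(4−2) = 2.
With ρ = 3/4: need 1 − ρ^K ≥ 2·(1−3/4)/(3/4), i.e. ρ^K ≤ 0.3333.
Since (3/4)^3 = 0.4219 and (3/4)^4 = 0.3164, the smallest such K is 4.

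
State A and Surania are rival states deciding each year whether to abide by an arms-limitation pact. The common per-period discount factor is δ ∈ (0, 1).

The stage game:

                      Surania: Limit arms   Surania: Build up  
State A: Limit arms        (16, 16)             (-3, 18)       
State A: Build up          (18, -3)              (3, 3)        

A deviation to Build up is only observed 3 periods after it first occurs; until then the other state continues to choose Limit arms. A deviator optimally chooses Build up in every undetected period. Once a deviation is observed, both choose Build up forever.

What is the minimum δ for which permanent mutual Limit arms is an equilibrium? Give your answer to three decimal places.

A deviator earns 18 for 3 periods, then 3 forever; cooperating earns 16 forever. Multiplying the IC by (1−δ):
16 ≥ 18(1−δ^3) + 3δ^3, so 15·δ^3 ≥ 2 and δ^3 ≥ 2/15.
δ ≥ (2/15)^(1/3) ≈ 0.511.

0.511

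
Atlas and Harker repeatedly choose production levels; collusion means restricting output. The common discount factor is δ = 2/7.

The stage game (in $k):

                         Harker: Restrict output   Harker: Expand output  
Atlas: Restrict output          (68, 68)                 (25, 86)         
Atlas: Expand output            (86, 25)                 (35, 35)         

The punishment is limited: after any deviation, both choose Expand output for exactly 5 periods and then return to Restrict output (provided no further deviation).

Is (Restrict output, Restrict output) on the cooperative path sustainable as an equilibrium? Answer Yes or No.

No

Comparing payoff streams over the 6 periods until play realigns: cooperate → 68(1+δ+…+δ^5); deviate → 86 + 35(δ+…+δ^5).
Cooperation is sustained iff (68−35)(δ+…+δ^5) ≥ 86−68.
δ+…+δ^5 = 2/7·(1−(2/7)^5)/(1−2/7) = 0.3992, and (86−68)/(68−35) = 0.5455.
0.3992 < 0.5455, so cooperation is not sustainable.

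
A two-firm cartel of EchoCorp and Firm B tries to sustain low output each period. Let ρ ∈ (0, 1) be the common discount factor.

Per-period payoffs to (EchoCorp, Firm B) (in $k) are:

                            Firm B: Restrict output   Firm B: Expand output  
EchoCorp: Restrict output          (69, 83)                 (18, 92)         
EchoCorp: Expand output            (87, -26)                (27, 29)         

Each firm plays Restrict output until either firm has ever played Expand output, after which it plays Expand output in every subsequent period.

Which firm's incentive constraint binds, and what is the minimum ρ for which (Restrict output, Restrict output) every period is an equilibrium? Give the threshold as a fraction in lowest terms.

EchoCorp; ρ ≥ 3/10

EchoCorp's threshold: (87−69)/(87−27) = 3/10.
Firm B's threshold: (92−83)/(92−29) = 1/7.
3/10 > 1/7, so EchoCorp binds and ρ* = 3/10.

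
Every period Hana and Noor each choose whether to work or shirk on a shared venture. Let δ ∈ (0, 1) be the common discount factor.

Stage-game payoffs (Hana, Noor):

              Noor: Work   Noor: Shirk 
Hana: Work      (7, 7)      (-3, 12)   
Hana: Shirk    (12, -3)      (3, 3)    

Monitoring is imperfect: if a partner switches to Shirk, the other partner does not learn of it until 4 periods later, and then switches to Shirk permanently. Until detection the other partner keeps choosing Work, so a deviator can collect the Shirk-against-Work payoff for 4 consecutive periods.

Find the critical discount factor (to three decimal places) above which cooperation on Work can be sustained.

A deviator earns 12 for 4 periods, then 3 forever; cooperating earns 7 forever. Multiplying the IC by (1−δ):
7 ≥ 12(1−δ^4) + 3δ^4, so 9·δ^4 ≥ 5 and δ^4 ≥ 5/9.
δ ≥ (5/9)^(1/4) ≈ 0.863.

0.863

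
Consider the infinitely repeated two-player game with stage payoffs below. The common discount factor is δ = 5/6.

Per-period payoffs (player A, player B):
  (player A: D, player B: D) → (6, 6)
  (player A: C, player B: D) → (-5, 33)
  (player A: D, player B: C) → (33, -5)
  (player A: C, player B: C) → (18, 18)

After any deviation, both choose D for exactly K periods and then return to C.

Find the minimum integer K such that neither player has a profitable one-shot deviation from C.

2

No profitable deviation requires (18−6)(δ+…+δ^K) ≥ 33−18, i.e. δ+…+δ^K ≥ 5/4 ≈ 1.2500.
With δ = 5/6, the partial sums are K=1: 0.8333, K=2: 1.5278.
K = 2 is the first length at which the sum reaches 1.2500.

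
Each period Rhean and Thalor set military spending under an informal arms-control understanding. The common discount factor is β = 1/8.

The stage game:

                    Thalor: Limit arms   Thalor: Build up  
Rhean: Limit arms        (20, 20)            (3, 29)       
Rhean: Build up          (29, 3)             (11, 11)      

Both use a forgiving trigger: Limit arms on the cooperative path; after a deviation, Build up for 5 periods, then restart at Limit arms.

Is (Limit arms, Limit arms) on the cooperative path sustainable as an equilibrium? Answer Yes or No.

No

A one-shot deviation gives 29 now, then 11 for 5 periods, then back to 20.
Gain from deviating: (29−20) today; loss: (20−11) in each of the next 5 periods.
No-deviation condition: (20−11)(β+…+β^5) ≥ 29−20, i.e. β+…+β^5 ≥ 1.
At β = 1/8: β+…+β^5 = 0.1429 < 1.0000.
So cooperation is not sustainable.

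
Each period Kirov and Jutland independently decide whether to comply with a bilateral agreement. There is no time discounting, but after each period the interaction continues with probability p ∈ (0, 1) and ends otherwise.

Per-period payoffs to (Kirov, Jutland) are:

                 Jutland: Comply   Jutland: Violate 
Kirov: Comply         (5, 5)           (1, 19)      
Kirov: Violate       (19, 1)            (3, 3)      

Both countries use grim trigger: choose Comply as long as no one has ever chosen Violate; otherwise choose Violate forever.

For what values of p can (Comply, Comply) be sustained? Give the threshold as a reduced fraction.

7/8

Expected cooperation value is 5 + p·5 + p²·5 + … = 5/(1−p); deviation gives 19 + p·3/(1−p).
5 ≥ 19(1−p) + 3p ⇒ 16p ≥ 14 ⇒ p ≥ 14/16 = 7/8.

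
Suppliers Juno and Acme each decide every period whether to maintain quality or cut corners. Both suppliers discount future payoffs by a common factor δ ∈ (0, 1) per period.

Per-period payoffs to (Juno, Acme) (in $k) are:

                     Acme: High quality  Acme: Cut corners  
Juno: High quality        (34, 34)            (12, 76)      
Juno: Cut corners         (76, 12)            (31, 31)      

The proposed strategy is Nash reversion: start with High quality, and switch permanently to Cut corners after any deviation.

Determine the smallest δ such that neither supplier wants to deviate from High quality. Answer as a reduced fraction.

14/15

34/(1−δ) ≥ 76 + 31δ/(1−δ)
34 ≥ 76 − 45δ
δ ≥ 42/45 = 14/15.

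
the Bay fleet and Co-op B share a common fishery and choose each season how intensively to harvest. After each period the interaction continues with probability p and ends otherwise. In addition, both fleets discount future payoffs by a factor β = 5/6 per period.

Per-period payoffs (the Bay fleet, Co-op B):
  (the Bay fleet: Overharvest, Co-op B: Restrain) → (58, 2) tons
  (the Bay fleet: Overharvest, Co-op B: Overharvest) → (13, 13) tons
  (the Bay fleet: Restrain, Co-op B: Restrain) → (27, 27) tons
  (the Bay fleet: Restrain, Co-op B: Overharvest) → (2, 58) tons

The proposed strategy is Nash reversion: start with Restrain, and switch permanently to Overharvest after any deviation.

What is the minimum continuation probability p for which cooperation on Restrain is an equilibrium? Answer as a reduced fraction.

With continuation probability p and discount β, the effective per-period discount factor is βp.
Grim-trigger IC: βp ≥ (58−27)/(58−13) = 31/45.
So p ≥ (31/45)/(5/6) = 62/75.

62/75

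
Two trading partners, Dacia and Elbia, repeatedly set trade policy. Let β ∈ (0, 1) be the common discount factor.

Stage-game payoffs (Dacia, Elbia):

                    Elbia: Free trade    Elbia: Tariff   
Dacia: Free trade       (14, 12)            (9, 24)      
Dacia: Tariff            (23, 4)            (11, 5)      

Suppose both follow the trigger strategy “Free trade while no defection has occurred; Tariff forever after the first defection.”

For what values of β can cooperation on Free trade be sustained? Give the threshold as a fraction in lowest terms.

Dacia's threshold: (23−14)/(23−11) = 3/4.
Elbia's threshold: (24−12)/(24−5) = 12/19.
3/4 > 12/19, so Dacia binds and β* = 3/4.

3/4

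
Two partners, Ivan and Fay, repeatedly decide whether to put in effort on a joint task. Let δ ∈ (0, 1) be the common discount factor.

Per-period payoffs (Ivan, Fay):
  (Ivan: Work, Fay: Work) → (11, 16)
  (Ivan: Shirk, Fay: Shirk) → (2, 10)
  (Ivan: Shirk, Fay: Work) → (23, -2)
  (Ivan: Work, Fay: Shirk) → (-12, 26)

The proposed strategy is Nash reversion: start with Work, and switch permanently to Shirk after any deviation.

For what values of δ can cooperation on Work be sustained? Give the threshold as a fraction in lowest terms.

5/8

Ivan: cooperation gives 11 each period; deviation gives 23 once then 2 forever.
  11/(1−δ) ≥ 23 + 2δ/(1−δ) ⇒ δ ≥ 12/21 = 4/7.
Fay: cooperation gives 16 each period; deviation gives 26 once then 10 forever.
  δ ≥ 10/16 = 5/8.
Both must hold, so the binding constraint is Fay's: δ ≥ 5/8.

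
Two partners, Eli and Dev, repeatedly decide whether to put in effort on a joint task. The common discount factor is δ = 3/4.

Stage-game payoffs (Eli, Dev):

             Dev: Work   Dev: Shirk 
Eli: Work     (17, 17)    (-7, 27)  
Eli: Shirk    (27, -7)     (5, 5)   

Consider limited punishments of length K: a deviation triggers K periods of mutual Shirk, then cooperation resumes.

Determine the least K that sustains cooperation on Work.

Need Σ_{k=1}^{K} δ^k ≥ (27−17)/(17−5) = 0.8333 at δ = 3/4.
At K = 1 the sum is 0.7500 < 0.8333; at K = 2 it is 1.3125 ≥ 0.8333.
So the minimum punishment length is K = 2.

2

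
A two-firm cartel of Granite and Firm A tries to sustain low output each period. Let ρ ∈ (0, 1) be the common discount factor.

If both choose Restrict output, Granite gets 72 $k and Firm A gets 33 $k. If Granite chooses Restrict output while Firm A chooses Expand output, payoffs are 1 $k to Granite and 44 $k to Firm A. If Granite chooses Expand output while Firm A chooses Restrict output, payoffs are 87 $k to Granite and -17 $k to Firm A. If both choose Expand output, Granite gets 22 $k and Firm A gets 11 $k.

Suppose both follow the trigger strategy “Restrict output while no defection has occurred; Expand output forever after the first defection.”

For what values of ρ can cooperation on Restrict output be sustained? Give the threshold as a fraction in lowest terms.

1/3

Granite's threshold: (87−72)/(87−22) = 3/13.
Firm A's threshold: (44−33)/(44−11) = 1/3.
3/13 < 1/3, so Firm A binds and ρ* = 1/3.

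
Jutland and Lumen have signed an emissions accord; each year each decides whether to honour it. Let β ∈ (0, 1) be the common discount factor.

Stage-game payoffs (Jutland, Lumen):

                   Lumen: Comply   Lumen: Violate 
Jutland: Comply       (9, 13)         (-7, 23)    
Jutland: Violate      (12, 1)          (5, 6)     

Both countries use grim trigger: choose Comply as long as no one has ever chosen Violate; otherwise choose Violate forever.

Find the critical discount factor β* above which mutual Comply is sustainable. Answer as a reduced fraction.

10/17

Jutland's threshold: (12−9)/(12−5) = 3/7.
Lumen's threshold: (23−13)/(23−6) = 10/17.
3/7 < 10/17, so Lumen binds and β* = 10/17.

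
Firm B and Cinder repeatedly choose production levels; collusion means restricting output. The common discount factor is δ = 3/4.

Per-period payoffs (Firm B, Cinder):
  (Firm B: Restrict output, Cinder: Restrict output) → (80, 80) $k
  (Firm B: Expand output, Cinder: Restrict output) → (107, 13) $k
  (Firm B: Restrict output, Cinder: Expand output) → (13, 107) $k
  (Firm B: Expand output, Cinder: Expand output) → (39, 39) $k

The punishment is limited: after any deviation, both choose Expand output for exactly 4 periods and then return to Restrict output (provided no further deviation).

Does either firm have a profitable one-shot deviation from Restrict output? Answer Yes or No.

No

A one-shot deviation gives 107 now, then 39 for 4 periods, then back to 80.
Gain from deviating: (107−80) today; loss: (80−39) in each of the next 4 periods.
No-deviation condition: (80−39)(δ+…+δ^4) ≥ 107−80, i.e. δ+…+δ^4 ≥ 27/41.
At δ = 3/4: δ+…+δ^4 = 2.0508 ≥ 0.6585.
So cooperation is sustainable.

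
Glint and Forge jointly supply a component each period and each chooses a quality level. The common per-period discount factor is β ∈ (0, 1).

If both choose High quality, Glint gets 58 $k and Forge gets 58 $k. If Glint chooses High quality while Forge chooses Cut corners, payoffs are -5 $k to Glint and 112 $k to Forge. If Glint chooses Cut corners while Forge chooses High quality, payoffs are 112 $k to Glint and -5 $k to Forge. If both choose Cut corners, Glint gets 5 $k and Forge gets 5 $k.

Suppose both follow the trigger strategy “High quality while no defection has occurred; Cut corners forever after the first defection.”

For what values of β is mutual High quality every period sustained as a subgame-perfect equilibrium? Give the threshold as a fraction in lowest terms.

54/107

Under grim trigger the critical discount factor is (T−C)/(T−P) with T = 112, C = 58, P = 5.
β* = (112−58)/(112−5) = 54/107.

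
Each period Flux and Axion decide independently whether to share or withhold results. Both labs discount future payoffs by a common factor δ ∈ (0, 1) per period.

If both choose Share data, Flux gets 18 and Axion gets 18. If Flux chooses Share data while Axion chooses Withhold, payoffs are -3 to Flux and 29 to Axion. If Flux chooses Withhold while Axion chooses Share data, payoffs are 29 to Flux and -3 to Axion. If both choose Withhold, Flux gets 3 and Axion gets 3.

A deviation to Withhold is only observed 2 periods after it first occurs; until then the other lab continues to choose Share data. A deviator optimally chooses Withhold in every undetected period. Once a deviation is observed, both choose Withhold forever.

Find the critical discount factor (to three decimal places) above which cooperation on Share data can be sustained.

0.650

The best deviation is to choose Withhold for all 2 undetected periods, earning 29 each, then 3 forever once detected.
Deviation value: 29(1−δ^2)/(1−δ) + 3δ^2/(1−δ); cooperation value: 18/(1−δ).
IC: 18 ≥ 29(1−δ^2) + 3δ^2 = 29 − 26δ^2.
So δ^2 ≥ 11/26, giving δ ≥ (11/26)^(1/2) ≈ 0.650.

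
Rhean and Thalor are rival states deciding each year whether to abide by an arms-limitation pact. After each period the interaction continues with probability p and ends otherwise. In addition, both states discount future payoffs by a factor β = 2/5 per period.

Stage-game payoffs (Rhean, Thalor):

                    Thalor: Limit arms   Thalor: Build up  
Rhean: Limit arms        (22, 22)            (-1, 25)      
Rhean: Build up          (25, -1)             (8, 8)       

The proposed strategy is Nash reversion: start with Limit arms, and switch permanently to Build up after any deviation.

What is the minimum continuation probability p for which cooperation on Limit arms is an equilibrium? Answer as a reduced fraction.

15/34

Expected continuation weight on next period's payoff is β·p = 2/5·p, which plays the role of the discount factor.
Cooperation requires 2/5·p ≥ (25−22)/(25−8) = 3/17, hence p ≥ 15/34.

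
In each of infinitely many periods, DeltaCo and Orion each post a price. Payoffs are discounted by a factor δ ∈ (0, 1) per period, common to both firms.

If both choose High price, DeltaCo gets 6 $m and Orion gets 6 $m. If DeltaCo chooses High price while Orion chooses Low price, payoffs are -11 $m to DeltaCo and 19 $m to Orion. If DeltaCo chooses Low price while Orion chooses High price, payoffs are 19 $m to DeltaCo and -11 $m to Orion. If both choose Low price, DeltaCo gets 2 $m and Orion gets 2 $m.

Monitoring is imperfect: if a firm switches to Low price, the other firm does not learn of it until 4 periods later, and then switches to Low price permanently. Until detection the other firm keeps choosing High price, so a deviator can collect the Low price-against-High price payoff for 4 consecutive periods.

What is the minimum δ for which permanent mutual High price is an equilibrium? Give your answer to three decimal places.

The best deviation is to choose Low price for all 4 undetected periods, earning 19 each, then 2 forever once detected.
Deviation value: 19(1−δ^4)/(1−δ) + 2δ^4/(1−δ); cooperation value: 6/(1−δ).
IC: 6 ≥ 19(1−δ^4) + 2δ^4 = 19 − 17δ^4.
So δ^4 ≥ 13/17, giving δ ≥ (13/17)^(1/4) ≈ 0.935.

0.935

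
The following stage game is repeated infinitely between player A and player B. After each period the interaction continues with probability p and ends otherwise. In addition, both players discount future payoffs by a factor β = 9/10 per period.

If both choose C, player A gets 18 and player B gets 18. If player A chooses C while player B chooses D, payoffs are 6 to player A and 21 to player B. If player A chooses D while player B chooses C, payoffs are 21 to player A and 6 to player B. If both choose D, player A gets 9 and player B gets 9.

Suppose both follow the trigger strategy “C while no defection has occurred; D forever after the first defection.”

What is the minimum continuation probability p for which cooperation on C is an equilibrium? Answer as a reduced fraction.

Expected continuation weight on next period's payoff is β·p = 9/10·p, which plays the role of the discount factor.
Cooperation requires 9/10·p ≥ (21−18)/(21−9) = 1/4, hence p ≥ 5/18.

5/18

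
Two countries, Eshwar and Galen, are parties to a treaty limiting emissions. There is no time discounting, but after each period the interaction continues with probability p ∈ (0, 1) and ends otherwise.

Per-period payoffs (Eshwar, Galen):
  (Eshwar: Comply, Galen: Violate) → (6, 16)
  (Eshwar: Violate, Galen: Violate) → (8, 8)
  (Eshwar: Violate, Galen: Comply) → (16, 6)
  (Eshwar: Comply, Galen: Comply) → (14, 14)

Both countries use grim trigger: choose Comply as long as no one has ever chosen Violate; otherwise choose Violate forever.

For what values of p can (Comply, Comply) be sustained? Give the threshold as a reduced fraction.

1/4

Expected cooperation value is 14 + p·14 + p²·14 + … = 14/(1−p); deviation gives 16 + p·8/(1−p).
14 ≥ 16(1−p) + 8p ⇒ 8p ≥ 2 ⇒ p ≥ 2/8 = 1/4.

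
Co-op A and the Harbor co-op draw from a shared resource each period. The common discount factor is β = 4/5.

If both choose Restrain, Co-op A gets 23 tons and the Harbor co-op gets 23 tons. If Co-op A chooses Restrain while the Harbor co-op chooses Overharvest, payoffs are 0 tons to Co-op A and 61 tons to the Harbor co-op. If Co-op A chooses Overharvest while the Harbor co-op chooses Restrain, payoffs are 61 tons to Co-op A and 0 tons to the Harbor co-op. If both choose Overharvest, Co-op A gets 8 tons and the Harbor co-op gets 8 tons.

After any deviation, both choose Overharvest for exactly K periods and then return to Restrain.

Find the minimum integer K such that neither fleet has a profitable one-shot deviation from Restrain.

Need Σ_{k=1}^{K} β^k ≥ (61−23)/(23−8) = 2.5333 at β = 4/5.
At K = 4 the sum is 2.3616 < 2.5333; at K = 5 it is 2.6893 ≥ 2.5333.
So the minimum punishment length is K = 5.

5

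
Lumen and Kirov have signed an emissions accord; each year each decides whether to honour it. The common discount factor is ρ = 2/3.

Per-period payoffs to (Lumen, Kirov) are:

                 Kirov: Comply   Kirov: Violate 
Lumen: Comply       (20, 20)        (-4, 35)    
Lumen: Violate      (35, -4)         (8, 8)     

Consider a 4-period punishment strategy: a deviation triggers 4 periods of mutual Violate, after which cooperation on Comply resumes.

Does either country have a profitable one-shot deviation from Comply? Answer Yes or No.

IC: ρ+…+ρ^4 ≥ (35−20)/(20−8) = 5/4.
At ρ = 2/3: partial sum = 1.6049 ≥ 1.2500. Cooperation sustainable.

No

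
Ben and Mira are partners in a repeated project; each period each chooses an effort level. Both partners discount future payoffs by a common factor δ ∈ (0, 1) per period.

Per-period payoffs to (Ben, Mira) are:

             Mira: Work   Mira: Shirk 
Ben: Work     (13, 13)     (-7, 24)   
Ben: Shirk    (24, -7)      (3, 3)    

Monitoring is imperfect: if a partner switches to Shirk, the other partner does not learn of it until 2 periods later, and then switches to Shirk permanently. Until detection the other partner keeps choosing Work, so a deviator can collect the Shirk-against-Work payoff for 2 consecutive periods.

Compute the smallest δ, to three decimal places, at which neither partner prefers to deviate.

A deviator earns 24 for 2 periods, then 3 forever; cooperating earns 13 forever. Multiplying the IC by (1−δ):
13 ≥ 24(1−δ^2) + 3δ^2, so 21·δ^2 ≥ 11 and δ^2 ≥ 11/21.
δ ≥ (11/21)^(1/2) ≈ 0.724.

0.724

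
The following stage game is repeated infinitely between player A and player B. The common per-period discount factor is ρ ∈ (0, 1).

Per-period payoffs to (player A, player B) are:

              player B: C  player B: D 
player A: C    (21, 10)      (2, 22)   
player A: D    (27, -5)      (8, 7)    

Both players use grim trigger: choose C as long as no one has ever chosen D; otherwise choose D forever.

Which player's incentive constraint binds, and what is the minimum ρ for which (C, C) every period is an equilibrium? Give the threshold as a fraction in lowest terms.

player B; ρ ≥ 4/5

For player A: deviation gain 27−21 = 6, per-period punishment loss 21−8 = 13. IC gives ρ ≥ 6/19.
For player B: gain 12, loss 3 per period, so ρ ≥ 12/15 = 4/5.
The tighter constraint is player B's, so cooperation needs ρ ≥ 4/5.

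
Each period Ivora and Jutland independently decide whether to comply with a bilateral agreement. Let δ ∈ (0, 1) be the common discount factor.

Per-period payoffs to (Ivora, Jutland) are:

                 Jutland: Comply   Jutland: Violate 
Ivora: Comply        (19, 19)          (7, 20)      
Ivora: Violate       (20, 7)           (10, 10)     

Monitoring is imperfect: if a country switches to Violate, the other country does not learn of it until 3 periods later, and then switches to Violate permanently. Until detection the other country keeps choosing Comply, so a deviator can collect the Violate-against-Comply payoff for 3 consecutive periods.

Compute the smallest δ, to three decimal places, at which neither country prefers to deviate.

0.464

Deviating for the 3 undetected periods gains 20−19 = 1 per period over cooperation, then loses 19−10 = 9 per period forever once punishment starts.
Gain: 1(1 + δ + … + δ^2); loss: 9·δ^3/(1−δ).
No profitable deviation ⇔ 1(1−δ^3) ≤ 9·δ^3, i.e. δ^3 ≥ 1/(1+9) = 1/10.
Hence δ ≥ (1/10)^(1/3) ≈ 0.464.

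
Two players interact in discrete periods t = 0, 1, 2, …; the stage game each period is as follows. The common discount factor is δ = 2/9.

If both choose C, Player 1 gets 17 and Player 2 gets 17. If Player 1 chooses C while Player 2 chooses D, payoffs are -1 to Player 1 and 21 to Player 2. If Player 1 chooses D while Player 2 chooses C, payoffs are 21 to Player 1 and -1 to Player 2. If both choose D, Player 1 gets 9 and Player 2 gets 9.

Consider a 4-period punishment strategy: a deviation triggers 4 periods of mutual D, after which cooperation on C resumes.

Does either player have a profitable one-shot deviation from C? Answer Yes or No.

Comparing payoff streams over the 5 periods until play realigns: cooperate → 17(1+δ+…+δ^4); deviate → 21 + 9(δ+…+δ^4).
Cooperation is sustained iff (17−9)(δ+…+δ^4) ≥ 21−17.
δ+…+δ^4 = 2/9·(1−(2/9)^4)/(1−2/9) = 0.2850, and (21−17)/(17−9) = 0.5000.
0.2850 < 0.5000, so cooperation is not sustainable.

Yes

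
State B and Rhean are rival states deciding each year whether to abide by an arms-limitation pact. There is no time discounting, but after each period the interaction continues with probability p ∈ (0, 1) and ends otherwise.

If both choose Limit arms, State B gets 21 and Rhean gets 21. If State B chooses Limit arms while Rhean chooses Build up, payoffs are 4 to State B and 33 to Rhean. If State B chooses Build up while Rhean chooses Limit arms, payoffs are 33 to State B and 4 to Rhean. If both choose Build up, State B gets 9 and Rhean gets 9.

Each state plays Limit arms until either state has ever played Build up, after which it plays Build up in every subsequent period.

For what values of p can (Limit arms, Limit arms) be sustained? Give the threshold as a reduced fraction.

With no time discounting, the continuation probability p plays the role of the discount factor.
Grim-trigger IC: 21/(1−p) ≥ 33 + 9p/(1−p) ⇒ p ≥ (33−21)/(33−9) = 1/2.

1/2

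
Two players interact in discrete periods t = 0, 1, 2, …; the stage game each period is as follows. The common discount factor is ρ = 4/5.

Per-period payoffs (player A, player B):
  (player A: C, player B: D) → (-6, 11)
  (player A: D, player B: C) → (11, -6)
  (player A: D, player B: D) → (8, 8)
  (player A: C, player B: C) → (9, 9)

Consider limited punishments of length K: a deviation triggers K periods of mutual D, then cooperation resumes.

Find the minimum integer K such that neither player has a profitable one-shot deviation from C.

4

IC: ρ(1−ρ^K)/(1−ρ) ≥ (11−9)/(9−8) = 2.
With ρ = 4/5: need 1 − ρ^K ≥ 2·(1−4/5)/(4/5), i.e. ρ^K ≤ 0.5000.
Since (4/5)^3 = 0.5120 and (4/5)^4 = 0.4096, the smallest such K is 4.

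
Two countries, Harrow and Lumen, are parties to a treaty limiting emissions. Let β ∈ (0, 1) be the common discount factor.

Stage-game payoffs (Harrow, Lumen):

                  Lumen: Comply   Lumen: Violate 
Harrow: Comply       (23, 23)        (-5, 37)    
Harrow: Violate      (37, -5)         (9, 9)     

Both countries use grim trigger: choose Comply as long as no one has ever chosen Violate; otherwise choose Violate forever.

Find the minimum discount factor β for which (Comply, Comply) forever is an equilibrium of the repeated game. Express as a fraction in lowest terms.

1/2

Cooperation forever yields 23 each period: 23/(1−β).
Deviating yields 37 once, then 9 forever: 37 + 9β/(1−β).
No profitable deviation requires 23/(1−β) ≥ 37 + 9β/(1−β).
Multiplying by (1−β): 23 ≥ 37(1−β) + 9β = 37 − 28β.
So 28β ≥ 14, i.e. β ≥ 14/28 = 1/2.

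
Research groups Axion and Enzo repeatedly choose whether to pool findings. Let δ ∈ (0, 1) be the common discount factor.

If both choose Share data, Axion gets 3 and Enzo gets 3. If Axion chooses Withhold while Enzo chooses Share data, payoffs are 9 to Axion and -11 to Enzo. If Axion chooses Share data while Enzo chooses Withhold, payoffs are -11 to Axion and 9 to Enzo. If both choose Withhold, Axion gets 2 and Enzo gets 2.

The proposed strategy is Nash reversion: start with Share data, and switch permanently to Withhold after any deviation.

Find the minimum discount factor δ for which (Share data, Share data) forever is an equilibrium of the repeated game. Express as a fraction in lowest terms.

6/7

Under grim trigger the critical discount factor is (T−C)/(T−P) with T = 9, C = 3, P = 2.
δ* = (9−3)/(9−2) = 6/7.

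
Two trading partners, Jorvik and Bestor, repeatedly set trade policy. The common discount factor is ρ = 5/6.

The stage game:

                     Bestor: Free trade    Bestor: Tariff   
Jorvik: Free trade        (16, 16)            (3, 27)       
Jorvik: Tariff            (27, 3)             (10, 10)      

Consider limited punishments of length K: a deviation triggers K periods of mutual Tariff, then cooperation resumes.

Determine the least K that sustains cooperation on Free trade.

3

No profitable deviation requires (16−10)(ρ+…+ρ^K) ≥ 27−16, i.e. ρ+…+ρ^K ≥ 11/6 ≈ 1.8333.
With ρ = 5/6, the partial sums are K=1: 0.8333, K=2: 1.5278, K=3: 2.1065.
K = 3 is the first length at which the sum reaches 1.8333.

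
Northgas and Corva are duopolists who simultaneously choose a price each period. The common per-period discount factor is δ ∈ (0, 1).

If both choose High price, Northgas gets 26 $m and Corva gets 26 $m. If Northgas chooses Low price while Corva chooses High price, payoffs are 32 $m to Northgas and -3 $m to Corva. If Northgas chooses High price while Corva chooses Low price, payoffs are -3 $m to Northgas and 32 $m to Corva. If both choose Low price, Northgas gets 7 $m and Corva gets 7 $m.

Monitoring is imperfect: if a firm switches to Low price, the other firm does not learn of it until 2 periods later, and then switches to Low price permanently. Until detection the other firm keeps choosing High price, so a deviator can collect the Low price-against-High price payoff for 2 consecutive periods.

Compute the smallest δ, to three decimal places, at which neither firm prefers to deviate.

0.490

The best deviation is to choose Low price for all 2 undetected periods, earning 32 each, then 7 forever once detected.
Deviation value: 32(1−δ^2)/(1−δ) + 7δ^2/(1−δ); cooperation value: 26/(1−δ).
IC: 26 ≥ 32(1−δ^2) + 7δ^2 = 32 − 25δ^2.
So δ^2 ≥ 6/25, giving δ ≥ (6/25)^(1/2) ≈ 0.490.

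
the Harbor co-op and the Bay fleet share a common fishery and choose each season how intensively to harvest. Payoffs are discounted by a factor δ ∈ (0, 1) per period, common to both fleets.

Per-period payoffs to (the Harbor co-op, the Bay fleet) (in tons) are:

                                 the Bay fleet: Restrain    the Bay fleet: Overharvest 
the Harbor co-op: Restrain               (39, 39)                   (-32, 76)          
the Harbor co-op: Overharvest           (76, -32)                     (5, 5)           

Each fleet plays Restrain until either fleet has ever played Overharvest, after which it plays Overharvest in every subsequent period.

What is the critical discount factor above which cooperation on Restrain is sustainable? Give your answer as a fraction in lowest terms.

Cooperation forever yields 39 each period: 39/(1−δ).
Deviating yields 76 once, then 5 forever: 76 + 5δ/(1−δ).
No profitable deviation requires 39/(1−δ) ≥ 76 + 5δ/(1−δ).
Multiplying by (1−δ): 39 ≥ 76(1−δ) + 5δ = 76 − 71δ.
So 71δ ≥ 37, i.e. δ ≥ 37/71.

37/71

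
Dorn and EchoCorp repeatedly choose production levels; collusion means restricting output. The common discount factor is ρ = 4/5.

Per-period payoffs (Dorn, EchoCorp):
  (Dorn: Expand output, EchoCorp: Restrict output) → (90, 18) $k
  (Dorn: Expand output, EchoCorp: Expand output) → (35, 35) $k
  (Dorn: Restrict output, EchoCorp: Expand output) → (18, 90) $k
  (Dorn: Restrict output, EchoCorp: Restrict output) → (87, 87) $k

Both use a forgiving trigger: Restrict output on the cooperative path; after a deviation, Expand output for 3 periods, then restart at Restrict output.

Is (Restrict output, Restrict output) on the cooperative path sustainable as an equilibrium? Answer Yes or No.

IC: ρ+…+ρ^3 ≥ (90−87)/(87−35) = 3/52.
At ρ = 4/5: partial sum = 1.9520 ≥ 0.0577. Cooperation sustainable.

Yes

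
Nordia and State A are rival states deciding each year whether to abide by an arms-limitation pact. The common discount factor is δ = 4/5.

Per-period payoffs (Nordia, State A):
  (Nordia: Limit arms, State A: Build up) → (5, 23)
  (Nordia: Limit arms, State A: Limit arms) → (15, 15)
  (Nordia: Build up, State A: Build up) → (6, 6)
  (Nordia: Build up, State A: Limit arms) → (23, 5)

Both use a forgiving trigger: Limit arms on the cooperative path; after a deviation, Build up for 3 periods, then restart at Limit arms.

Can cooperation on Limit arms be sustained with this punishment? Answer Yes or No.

A one-shot deviation gives 23 now, then 6 for 3 periods, then back to 15.
Gain from deviating: (23−15) today; loss: (15−6) in each of the next 3 periods.
No-deviation condition: (15−6)(δ+…+δ^3) ≥ 23−15, i.e. δ+…+δ^3 ≥ 8/9.
At δ = 4/5: δ+…+δ^3 = 1.9520 ≥ 0.8889.
So cooperation is sustainable.

Yes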